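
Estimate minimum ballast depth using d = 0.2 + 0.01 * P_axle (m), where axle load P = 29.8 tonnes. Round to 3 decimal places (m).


d = 0.2 + 0.01 * 29.8
d = 0.2 + 0.298
d = 0.498 m

0.498


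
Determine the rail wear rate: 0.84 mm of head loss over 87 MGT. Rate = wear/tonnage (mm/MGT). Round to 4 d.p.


Wear rate = total wear / cumulative tonnage
Rate = 0.84 / 87
Rate = 0.0097 mm/MGT

0.0097


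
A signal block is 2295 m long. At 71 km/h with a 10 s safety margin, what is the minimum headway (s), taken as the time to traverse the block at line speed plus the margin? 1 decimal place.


V = 71 / 3.6 = 19.7222 m/s
Block traversal time = 2295 / 19.7222 = 116.3662 s
Headway = 116.3662 + 10
Headway = 126.4 s

126.4


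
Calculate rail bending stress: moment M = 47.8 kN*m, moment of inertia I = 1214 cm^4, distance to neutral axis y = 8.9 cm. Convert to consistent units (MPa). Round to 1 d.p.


Convert units:
M = 47.8 kN*m = 47800000 N*mm
y = 8.9 cm = 89 mm
I = 1214 cm^4 = 12140000 mm^4
sigma = 47800000 * 89 / 12140000
sigma = 350.4 MPa

350.4


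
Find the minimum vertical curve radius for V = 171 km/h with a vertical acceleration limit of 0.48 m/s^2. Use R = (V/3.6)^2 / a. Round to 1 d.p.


Convert speed: V = 171 / 3.6 = 47.5 m/s
V^2 = 2256.25 m^2/s^2
R_v = 2256.25 / 0.48
R_v = 4700.5 m

4700.5


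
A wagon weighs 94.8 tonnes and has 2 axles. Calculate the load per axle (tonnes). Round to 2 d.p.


Load per axle = total weight / number of axles
Load = 94.8 / 2
Load = 47.40 tonnes

47.40


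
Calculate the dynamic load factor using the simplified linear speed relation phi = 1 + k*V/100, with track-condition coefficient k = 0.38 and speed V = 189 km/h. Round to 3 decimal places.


phi = 1 + k * V / 100
phi = 1 + 0.38 * 189 / 100
phi = 1 + 0.7182
phi = 1.718

1.718


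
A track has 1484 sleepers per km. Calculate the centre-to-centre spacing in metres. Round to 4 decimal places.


Spacing = 1000 m / number of sleepers
Spacing = 1000 / 1484
Spacing = 0.6739 m

0.6739


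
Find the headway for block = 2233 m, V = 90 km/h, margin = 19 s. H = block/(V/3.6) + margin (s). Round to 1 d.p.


V = 90 / 3.6 = 25.0 m/s
Block traversal time = 2233 / 25.0 = 89.32 s
Headway = 89.32 + 19
Headway = 108.3 s

108.3


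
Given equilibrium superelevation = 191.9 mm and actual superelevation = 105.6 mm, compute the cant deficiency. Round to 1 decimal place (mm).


Cant deficiency = equilibrium cant - actual cant
CD = 191.9 - 105.6
CD = 86.3 mm

86.3


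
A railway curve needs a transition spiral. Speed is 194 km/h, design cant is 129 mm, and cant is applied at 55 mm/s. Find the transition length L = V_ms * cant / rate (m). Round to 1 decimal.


Convert speed: V = 194 / 3.6 = 53.8889 m/s
L = 53.8889 * 129 / 55
L = 6951.6667 / 55
L = 126.4 m

126.4


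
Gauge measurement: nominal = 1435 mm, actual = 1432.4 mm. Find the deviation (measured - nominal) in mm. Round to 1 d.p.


Deviation = measured - nominal
Deviation = 1432.4 - 1435
Deviation = -2.6 mm

-2.6


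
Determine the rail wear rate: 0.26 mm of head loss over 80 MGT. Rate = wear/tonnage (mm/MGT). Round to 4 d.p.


Wear rate = total wear / cumulative tonnage
Rate = 0.26 / 80
Rate = 0.0033 mm/MGT

0.0033


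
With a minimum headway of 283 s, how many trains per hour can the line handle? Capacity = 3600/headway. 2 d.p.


Capacity = 3600 / headway
Capacity = 3600 / 283
Capacity = 12.72 trains/hour

12.72


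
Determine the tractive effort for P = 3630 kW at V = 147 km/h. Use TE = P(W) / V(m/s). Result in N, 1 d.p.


Convert: P = 3630 kW = 3630000 W
V = 147 / 3.6 = 40.8333 m/s
TE = 3630000 / 40.8333
TE = 88898.0 N

88898.0


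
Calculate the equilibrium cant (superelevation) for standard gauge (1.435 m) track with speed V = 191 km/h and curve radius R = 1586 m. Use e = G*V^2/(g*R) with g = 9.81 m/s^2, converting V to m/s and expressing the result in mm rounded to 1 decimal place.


Convert speed: V = 191 / 3.6 = 53.0556 m/s
Apply formula: e = 1.435 * 53.0556^2 / (9.81 * 1586)
e = 1.435 * 2814.892 / 15558.66
e = 0.259622 m = 259.6 mm

259.6


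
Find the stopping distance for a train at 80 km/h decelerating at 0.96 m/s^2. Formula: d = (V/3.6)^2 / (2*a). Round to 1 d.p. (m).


Convert speed: V = 80 / 3.6 = 22.2222 m/s
V^2 = 493.8272
d = 493.8272 / (2 * 0.96)
d = 493.8272 / 1.92
d = 257.2 m

257.2


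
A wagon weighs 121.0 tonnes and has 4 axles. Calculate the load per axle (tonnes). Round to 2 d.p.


Load per axle = total weight / number of axles
Load = 121.0 / 4
Load = 30.25 tonnes

30.25


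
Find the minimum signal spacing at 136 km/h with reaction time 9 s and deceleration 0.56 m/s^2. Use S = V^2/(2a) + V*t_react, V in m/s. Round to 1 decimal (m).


V = 136 / 3.6 = 37.7778 m/s
Braking distance = 37.7778^2 / (2*0.56) = 1274.2504 m
Sighting distance = 37.7778 * 9 = 340.0 m
S = 1274.2504 + 340.0 = 1614.3 m

1614.3


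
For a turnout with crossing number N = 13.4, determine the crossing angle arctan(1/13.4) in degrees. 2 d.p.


1/N = 1/13.4 = 0.074627
angle = arctan(0.074627) = 0.074489 rad
angle = 0.074489 * 180/pi = 4.27 degrees

4.27


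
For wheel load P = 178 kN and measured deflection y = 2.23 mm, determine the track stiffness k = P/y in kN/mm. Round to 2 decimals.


Track stiffness k = P / y
k = 178 / 2.23
k = 79.82 kN/mm

79.82


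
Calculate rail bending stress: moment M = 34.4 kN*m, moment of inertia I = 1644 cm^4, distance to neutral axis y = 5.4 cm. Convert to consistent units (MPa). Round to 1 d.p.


Convert units:
M = 34.4 kN*m = 34400000 N*mm
y = 5.4 cm = 54 mm
I = 1644 cm^4 = 16440000 mm^4
sigma = 34400000 * 54 / 16440000
sigma = 113.0 MPa

113.0


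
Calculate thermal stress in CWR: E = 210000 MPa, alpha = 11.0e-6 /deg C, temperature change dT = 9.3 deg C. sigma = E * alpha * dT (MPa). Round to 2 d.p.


sigma = E * alpha * dT
sigma = 210000 * 11.0e-6 * 9.3
sigma = 2.31 * 9.3
sigma = 21.48 MPa

21.48


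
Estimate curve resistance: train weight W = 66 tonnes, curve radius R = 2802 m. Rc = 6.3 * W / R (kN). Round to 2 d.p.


Rc = 6.3 * W / R
Rc = 6.3 * 66 / 2802
Rc = 415.8 / 2802
Rc = 0.15 kN

0.15


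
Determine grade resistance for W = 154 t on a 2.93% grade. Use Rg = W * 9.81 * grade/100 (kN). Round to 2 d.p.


Rg = W * 9.81 * grade / 100
Rg = 154 * 9.81 * 2.93 / 100
Rg = 1510.74 * 0.0293
Rg = 44.26 kN

44.26


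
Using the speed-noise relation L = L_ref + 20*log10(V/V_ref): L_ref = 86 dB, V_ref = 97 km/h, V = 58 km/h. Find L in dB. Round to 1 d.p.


V/V_ref = 58 / 97 = 0.597938
log10(0.597938) = -0.223344
20 * -0.223344 = -4.4669
L = 86 + -4.4669 = 81.5 dB

81.5


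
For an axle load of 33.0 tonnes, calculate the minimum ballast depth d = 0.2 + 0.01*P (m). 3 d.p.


d = 0.2 + 0.01 * 33.0
d = 0.2 + 0.33
d = 0.530 m

0.530


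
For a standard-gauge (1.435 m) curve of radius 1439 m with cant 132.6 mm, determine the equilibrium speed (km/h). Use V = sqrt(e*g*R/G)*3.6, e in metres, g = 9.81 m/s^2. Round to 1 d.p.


Convert cant: e = 132.6 mm = 0.1326 m
V_ms = sqrt(0.1326 * 9.81 * 1439 / 1.435)
V_ms = sqrt(1304.43194) = 36.1169 m/s
V = 36.1169 * 3.6 = 130.0 km/h

130.0


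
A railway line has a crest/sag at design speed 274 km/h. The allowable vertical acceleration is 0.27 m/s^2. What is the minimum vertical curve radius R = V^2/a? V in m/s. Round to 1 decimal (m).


Convert speed: V = 274 / 3.6 = 76.1111 m/s
V^2 = 5792.9012 m^2/s^2
R_v = 5792.9012 / 0.27
R_v = 21455.2 m

21455.2


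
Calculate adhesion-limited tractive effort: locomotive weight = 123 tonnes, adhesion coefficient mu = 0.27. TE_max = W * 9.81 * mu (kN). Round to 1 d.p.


TE_max = W * g * mu
TE_max = 123 * 9.81 * 0.27
TE_max = 1206.63 * 0.27
TE_max = 325.8 kN

325.8


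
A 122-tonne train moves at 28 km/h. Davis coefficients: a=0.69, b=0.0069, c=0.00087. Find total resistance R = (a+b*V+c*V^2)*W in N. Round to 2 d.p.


b*V = 0.0069 * 28 = 0.1932
c*V^2 = 0.00087 * 784 = 0.68208
R_per_t = 0.69 + 0.1932 + 0.68208 = 1.56528 N/t
R_total = 1.56528 * 122 = 190.96 N

190.96


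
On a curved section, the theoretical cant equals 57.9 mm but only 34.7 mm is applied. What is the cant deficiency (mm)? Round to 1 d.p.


Cant deficiency = equilibrium cant - actual cant
CD = 57.9 - 34.7
CD = 23.2 mm

23.2


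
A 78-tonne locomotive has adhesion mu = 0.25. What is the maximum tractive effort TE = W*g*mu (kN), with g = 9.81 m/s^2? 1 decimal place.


TE_max = W * g * mu
TE_max = 78 * 9.81 * 0.25
TE_max = 765.18 * 0.25
TE_max = 191.3 kN

191.3


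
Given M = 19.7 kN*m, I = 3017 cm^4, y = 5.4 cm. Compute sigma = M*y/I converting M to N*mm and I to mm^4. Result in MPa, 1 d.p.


Convert units:
M = 19.7 kN*m = 19700000 N*mm
y = 5.4 cm = 54 mm
I = 3017 cm^4 = 30170000 mm^4
sigma = 19700000 * 54 / 30170000
sigma = 35.3 MPa

35.3


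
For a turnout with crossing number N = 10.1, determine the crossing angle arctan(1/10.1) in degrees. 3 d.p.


1/N = 1/10.1 = 0.09901
angle = arctan(0.09901) = 0.098688 rad
angle = 0.098688 * 180/pi = 5.654 degrees

5.654


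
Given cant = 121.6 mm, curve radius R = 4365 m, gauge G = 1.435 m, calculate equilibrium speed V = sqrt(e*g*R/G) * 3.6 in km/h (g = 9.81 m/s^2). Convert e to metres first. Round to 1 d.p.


Convert cant: e = 121.6 mm = 0.1216 m
V_ms = sqrt(0.1216 * 9.81 * 4365 / 1.435)
V_ms = sqrt(3628.565185) = 60.2376 m/s
V = 60.2376 * 3.6 = 216.9 km/h

216.9


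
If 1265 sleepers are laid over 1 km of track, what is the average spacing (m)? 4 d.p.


Spacing = 1000 m / number of sleepers
Spacing = 1000 / 1265
Spacing = 0.7905 m

0.7905


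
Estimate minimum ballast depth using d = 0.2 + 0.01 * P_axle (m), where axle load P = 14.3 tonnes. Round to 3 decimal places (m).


d = 0.2 + 0.01 * 14.3
d = 0.2 + 0.143
d = 0.343 m

0.343


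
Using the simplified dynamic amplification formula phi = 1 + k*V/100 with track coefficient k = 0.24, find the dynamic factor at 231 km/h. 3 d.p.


phi = 1 + k * V / 100
phi = 1 + 0.24 * 231 / 100
phi = 1 + 0.5544
phi = 1.554

1.554


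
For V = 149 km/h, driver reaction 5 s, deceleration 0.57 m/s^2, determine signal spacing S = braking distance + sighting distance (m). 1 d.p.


V = 149 / 3.6 = 41.3889 m/s
Braking distance = 41.3889^2 / (2*0.57) = 1502.6668 m
Sighting distance = 41.3889 * 5 = 206.9444 m
S = 1502.6668 + 206.9444 = 1709.6 m

1709.6


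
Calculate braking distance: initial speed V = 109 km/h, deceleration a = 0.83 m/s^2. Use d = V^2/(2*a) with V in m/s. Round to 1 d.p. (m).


Convert speed: V = 109 / 3.6 = 30.2778 m/s
V^2 = 916.7438
d = 916.7438 / (2 * 0.83)
d = 916.7438 / 1.66
d = 552.3 m

552.3


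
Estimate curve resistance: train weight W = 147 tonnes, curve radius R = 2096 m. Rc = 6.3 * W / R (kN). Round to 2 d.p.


Rc = 6.3 * W / R
Rc = 6.3 * 147 / 2096
Rc = 926.1 / 2096
Rc = 0.44 kN

0.44


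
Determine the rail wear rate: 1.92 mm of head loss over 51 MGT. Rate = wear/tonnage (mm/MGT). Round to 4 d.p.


Wear rate = total wear / cumulative tonnage
Rate = 1.92 / 51
Rate = 0.0376 mm/MGT

0.0376


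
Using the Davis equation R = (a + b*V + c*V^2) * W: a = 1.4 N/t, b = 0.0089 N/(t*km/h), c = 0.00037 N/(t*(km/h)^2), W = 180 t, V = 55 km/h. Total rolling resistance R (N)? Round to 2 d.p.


b*V = 0.0089 * 55 = 0.4895
c*V^2 = 0.00037 * 3025 = 1.11925
R_per_t = 1.4 + 0.4895 + 1.11925 = 3.00875 N/t
R_total = 3.00875 * 180 = 541.58 N

541.58


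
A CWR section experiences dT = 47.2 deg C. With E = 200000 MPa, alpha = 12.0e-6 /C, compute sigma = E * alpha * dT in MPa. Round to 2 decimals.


sigma = E * alpha * dT
sigma = 200000 * 12.0e-6 * 47.2
sigma = 2.4 * 47.2
sigma = 113.28 MPa

113.28


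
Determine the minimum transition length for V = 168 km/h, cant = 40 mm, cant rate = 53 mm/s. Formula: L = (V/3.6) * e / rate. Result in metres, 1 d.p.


Convert speed: V = 168 / 3.6 = 46.6667 m/s
L = 46.6667 * 40 / 53
L = 1866.6667 / 53
L = 35.2 m

35.2


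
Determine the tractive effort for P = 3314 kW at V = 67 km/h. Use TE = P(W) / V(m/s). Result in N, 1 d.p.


Convert: P = 3314 kW = 3314000 W
V = 67 / 3.6 = 18.6111 m/s
TE = 3314000 / 18.6111
TE = 178065.7 N

178065.7


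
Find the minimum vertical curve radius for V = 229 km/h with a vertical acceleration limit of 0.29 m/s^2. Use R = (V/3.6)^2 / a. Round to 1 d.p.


Convert speed: V = 229 / 3.6 = 63.6111 m/s
V^2 = 4046.3735 m^2/s^2
R_v = 4046.3735 / 0.29
R_v = 13953.0 m

13953.0


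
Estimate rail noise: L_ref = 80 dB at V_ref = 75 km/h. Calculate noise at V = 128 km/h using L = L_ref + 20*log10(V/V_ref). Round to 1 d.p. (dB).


V/V_ref = 128 / 75 = 1.706667
log10(1.706667) = 0.232149
20 * 0.232149 = 4.643
L = 80 + 4.643 = 84.6 dB

84.6


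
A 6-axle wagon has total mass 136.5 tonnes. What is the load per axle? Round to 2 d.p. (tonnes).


Load per axle = total weight / number of axles
Load = 136.5 / 6
Load = 22.75 tonnes

22.75


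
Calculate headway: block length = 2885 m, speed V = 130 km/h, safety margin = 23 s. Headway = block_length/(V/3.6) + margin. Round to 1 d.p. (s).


V = 130 / 3.6 = 36.1111 m/s
Block traversal time = 2885 / 36.1111 = 79.8923 s
Headway = 79.8923 + 23
Headway = 102.9 s

102.9


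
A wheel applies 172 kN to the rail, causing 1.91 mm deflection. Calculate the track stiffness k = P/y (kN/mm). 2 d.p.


Track stiffness k = P / y
k = 172 / 1.91
k = 90.05 kN/mm

90.05


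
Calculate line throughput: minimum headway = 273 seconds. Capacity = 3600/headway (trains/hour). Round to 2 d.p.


Capacity = 3600 / headway
Capacity = 3600 / 273
Capacity = 13.19 trains/hour

13.19


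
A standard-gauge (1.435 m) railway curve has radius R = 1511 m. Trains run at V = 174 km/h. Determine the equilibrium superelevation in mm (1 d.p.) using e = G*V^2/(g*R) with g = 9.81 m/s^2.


Convert speed: V = 174 / 3.6 = 48.3333 m/s
Apply formula: e = 1.435 * 48.3333^2 / (9.81 * 1511)
e = 1.435 * 2336.1111 / 14822.91
e = 0.226158 m = 226.2 mm

226.2


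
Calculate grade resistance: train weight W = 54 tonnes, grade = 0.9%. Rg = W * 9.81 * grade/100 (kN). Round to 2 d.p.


Rg = W * 9.81 * grade / 100
Rg = 54 * 9.81 * 0.9 / 100
Rg = 529.74 * 0.009
Rg = 4.77 kN

4.77


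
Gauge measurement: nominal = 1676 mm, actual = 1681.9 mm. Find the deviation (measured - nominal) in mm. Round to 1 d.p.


Deviation = measured - nominal
Deviation = 1681.9 - 1676
Deviation = 5.9 mm

5.9


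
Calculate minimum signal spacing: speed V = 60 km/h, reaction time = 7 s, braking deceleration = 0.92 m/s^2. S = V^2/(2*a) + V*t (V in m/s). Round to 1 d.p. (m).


V = 60 / 3.6 = 16.6667 m/s
Braking distance = 16.6667^2 / (2*0.92) = 150.9662 m
Sighting distance = 16.6667 * 7 = 116.6667 m
S = 150.9662 + 116.6667 = 267.6 m

267.6


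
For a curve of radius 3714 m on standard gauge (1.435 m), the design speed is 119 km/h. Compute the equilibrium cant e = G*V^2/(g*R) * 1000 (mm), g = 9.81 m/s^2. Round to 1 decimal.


Convert speed: V = 119 / 3.6 = 33.0556 m/s
Apply formula: e = 1.435 * 33.0556^2 / (9.81 * 3714)
e = 1.435 * 1092.6698 / 36434.34
e = 0.043036 m = 43.0 mm

43.0


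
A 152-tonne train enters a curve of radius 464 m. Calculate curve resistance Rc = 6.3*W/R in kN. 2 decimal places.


Rc = 6.3 * W / R
Rc = 6.3 * 152 / 464
Rc = 957.6 / 464
Rc = 2.06 kN

2.06


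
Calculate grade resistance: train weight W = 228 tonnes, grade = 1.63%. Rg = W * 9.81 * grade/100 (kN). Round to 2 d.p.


Rg = W * 9.81 * grade / 100
Rg = 228 * 9.81 * 1.63 / 100
Rg = 2236.68 * 0.0163
Rg = 36.46 kN

36.46


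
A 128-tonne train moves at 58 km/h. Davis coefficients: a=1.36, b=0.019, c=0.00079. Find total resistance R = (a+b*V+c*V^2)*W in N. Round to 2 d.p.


b*V = 0.019 * 58 = 1.102
c*V^2 = 0.00079 * 3364 = 2.65756
R_per_t = 1.36 + 1.102 + 2.65756 = 5.11956 N/t
R_total = 5.11956 * 128 = 655.30 N

655.30


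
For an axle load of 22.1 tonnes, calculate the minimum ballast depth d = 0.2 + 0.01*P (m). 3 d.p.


d = 0.2 + 0.01 * 22.1
d = 0.2 + 0.221
d = 0.421 m

0.421


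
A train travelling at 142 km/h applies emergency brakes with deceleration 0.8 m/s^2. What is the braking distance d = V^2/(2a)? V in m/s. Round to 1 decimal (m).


Convert speed: V = 142 / 3.6 = 39.4444 m/s
V^2 = 1555.8642
d = 1555.8642 / (2 * 0.8)
d = 1555.8642 / 1.6
d = 972.4 m

972.4


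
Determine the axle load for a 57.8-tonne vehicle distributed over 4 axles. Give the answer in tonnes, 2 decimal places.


Load per axle = total weight / number of axles
Load = 57.8 / 4
Load = 14.45 tonnes

14.45


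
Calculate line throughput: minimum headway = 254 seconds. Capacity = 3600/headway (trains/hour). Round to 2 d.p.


Capacity = 3600 / headway
Capacity = 3600 / 254
Capacity = 14.17 trains/hour

14.17


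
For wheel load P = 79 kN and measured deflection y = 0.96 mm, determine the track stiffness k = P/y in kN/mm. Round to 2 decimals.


Track stiffness k = P / y
k = 79 / 0.96
k = 82.29 kN/mm

82.29


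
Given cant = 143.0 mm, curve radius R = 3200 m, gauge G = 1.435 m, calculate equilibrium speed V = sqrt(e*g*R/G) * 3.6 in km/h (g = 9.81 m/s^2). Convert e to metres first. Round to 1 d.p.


Convert cant: e = 143.0 mm = 0.1430 m
V_ms = sqrt(0.1430 * 9.81 * 3200 / 1.435)
V_ms = sqrt(3128.262021) = 55.9309 m/s
V = 55.9309 * 3.6 = 201.4 km/h

201.4


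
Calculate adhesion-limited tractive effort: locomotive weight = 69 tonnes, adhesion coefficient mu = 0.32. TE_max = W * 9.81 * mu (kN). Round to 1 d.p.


TE_max = W * g * mu
TE_max = 69 * 9.81 * 0.32
TE_max = 676.89 * 0.32
TE_max = 216.6 kN

216.6


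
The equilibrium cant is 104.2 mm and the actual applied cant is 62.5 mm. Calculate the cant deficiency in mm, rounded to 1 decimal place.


Cant deficiency = equilibrium cant - actual cant
CD = 104.2 - 62.5
CD = 41.7 mm

41.7


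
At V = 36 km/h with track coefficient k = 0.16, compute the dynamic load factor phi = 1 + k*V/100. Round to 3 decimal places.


phi = 1 + k * V / 100
phi = 1 + 0.16 * 36 / 100
phi = 1 + 0.0576
phi = 1.058

1.058


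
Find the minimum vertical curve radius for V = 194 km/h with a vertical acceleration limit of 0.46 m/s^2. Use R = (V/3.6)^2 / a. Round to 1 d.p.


Convert speed: V = 194 / 3.6 = 53.8889 m/s
V^2 = 2904.0123 m^2/s^2
R_v = 2904.0123 / 0.46
R_v = 6313.1 m

6313.1


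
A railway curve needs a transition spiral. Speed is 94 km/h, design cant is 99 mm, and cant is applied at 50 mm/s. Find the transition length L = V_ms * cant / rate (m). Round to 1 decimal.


Convert speed: V = 94 / 3.6 = 26.1111 m/s
L = 26.1111 * 99 / 50
L = 2585.0 / 50
L = 51.7 m

51.7


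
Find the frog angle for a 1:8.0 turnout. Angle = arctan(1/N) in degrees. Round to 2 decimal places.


1/N = 1/8.0 = 0.125
angle = arctan(0.125) = 0.124355 rad
angle = 0.124355 * 180/pi = 7.13 degrees

7.13


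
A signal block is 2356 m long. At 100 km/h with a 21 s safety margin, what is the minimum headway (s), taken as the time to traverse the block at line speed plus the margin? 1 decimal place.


V = 100 / 3.6 = 27.7778 m/s
Block traversal time = 2356 / 27.7778 = 84.816 s
Headway = 84.816 + 21
Headway = 105.8 s

105.8


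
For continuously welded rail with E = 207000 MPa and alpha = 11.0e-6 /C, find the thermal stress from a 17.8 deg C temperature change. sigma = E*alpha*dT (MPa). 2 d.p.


sigma = E * alpha * dT
sigma = 207000 * 11.0e-6 * 17.8
sigma = 2.277 * 17.8
sigma = 40.53 MPa

40.53


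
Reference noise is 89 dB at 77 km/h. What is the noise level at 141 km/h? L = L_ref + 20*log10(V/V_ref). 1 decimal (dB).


V/V_ref = 141 / 77 = 1.831169
log10(1.831169) = 0.262728
20 * 0.262728 = 5.2546
L = 89 + 5.2546 = 94.3 dB

94.3


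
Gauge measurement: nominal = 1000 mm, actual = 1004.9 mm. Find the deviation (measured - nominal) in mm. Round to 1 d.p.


Deviation = measured - nominal
Deviation = 1004.9 - 1000
Deviation = 4.9 mm

4.9


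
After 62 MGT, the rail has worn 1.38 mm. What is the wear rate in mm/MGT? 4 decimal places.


Wear rate = total wear / cumulative tonnage
Rate = 1.38 / 62
Rate = 0.0223 mm/MGT

0.0223


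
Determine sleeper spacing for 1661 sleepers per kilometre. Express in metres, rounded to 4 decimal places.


Spacing = 1000 m / number of sleepers
Spacing = 1000 / 1661
Spacing = 0.6020 m

0.6020


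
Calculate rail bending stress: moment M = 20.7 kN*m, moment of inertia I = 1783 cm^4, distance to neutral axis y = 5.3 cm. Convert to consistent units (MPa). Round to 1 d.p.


Convert units:
M = 20.7 kN*m = 20700000 N*mm
y = 5.3 cm = 53 mm
I = 1783 cm^4 = 17830000 mm^4
sigma = 20700000 * 53 / 17830000
sigma = 61.5 MPa

61.5


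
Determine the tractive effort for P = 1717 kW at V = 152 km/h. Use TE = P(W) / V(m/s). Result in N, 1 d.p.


Convert: P = 1717 kW = 1717000 W
V = 152 / 3.6 = 42.2222 m/s
TE = 1717000 / 42.2222
TE = 40665.8 N

40665.8


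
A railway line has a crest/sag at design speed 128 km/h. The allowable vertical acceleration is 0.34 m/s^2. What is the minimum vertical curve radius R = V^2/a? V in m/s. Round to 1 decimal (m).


Convert speed: V = 128 / 3.6 = 35.5556 m/s
V^2 = 1264.1975 m^2/s^2
R_v = 1264.1975 / 0.34
R_v = 3718.2 m

3718.2


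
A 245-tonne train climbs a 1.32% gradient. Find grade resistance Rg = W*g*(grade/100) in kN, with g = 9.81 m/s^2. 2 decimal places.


Rg = W * 9.81 * grade / 100
Rg = 245 * 9.81 * 1.32 / 100
Rg = 2403.45 * 0.0132
Rg = 31.73 kN

31.73


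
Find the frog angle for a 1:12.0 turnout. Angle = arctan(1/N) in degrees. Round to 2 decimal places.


1/N = 1/12.0 = 0.083333
angle = arctan(0.083333) = 0.083141 rad
angle = 0.083141 * 180/pi = 4.76 degrees

4.76


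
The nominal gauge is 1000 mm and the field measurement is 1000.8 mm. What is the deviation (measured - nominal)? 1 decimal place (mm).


Deviation = measured - nominal
Deviation = 1000.8 - 1000
Deviation = 0.8 mm

0.8


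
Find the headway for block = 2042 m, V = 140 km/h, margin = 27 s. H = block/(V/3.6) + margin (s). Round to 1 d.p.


V = 140 / 3.6 = 38.8889 m/s
Block traversal time = 2042 / 38.8889 = 52.5086 s
Headway = 52.5086 + 27
Headway = 79.5 s

79.5


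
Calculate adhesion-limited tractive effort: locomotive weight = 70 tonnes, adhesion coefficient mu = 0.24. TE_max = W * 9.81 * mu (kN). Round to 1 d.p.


TE_max = W * g * mu
TE_max = 70 * 9.81 * 0.24
TE_max = 686.7 * 0.24
TE_max = 164.8 kN

164.8


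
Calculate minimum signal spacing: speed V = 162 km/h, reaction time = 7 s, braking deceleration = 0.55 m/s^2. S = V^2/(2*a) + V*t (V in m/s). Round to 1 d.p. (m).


V = 162 / 3.6 = 45.0 m/s
Braking distance = 45.0^2 / (2*0.55) = 1840.9091 m
Sighting distance = 45.0 * 7 = 315.0 m
S = 1840.9091 + 315.0 = 2155.9 m

2155.9


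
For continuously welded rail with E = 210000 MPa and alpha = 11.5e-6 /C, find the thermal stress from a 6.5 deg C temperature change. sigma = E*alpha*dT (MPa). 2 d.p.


sigma = E * alpha * dT
sigma = 210000 * 11.5e-6 * 6.5
sigma = 2.415 * 6.5
sigma = 15.70 MPa

15.70


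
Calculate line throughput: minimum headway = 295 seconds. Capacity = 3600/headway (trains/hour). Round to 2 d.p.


Capacity = 3600 / headway
Capacity = 3600 / 295
Capacity = 12.20 trains/hour

12.20


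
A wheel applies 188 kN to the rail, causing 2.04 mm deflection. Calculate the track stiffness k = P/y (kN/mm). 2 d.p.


Track stiffness k = P / y
k = 188 / 2.04
k = 92.16 kN/mm

92.16


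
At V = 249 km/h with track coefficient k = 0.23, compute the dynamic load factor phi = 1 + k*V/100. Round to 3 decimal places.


phi = 1 + k * V / 100
phi = 1 + 0.23 * 249 / 100
phi = 1 + 0.5727
phi = 1.573

1.573


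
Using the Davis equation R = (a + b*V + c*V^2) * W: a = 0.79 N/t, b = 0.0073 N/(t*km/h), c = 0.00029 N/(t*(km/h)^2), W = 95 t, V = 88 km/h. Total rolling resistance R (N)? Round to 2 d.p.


b*V = 0.0073 * 88 = 0.6424
c*V^2 = 0.00029 * 7744 = 2.24576
R_per_t = 0.79 + 0.6424 + 2.24576 = 3.67816 N/t
R_total = 3.67816 * 95 = 349.43 N

349.43


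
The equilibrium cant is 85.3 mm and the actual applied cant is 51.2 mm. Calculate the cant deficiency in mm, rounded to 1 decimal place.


Cant deficiency = equilibrium cant - actual cant
CD = 85.3 - 51.2
CD = 34.1 mm

34.1


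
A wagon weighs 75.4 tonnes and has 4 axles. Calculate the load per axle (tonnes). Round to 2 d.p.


Load per axle = total weight / number of axles
Load = 75.4 / 4
Load = 18.85 tonnes

18.85


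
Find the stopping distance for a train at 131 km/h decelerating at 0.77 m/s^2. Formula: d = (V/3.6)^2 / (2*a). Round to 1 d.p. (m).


Convert speed: V = 131 / 3.6 = 36.3889 m/s
V^2 = 1324.1512
d = 1324.1512 / (2 * 0.77)
d = 1324.1512 / 1.54
d = 859.8 m

859.8


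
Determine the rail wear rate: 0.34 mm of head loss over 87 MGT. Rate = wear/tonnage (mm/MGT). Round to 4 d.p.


Wear rate = total wear / cumulative tonnage
Rate = 0.34 / 87
Rate = 0.0039 mm/MGT

0.0039


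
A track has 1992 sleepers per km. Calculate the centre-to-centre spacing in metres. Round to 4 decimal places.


Spacing = 1000 m / number of sleepers
Spacing = 1000 / 1992
Spacing = 0.5020 m

0.5020


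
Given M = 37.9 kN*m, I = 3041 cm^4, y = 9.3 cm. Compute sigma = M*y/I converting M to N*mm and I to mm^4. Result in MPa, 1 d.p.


Convert units:
M = 37.9 kN*m = 37900000 N*mm
y = 9.3 cm = 93 mm
I = 3041 cm^4 = 30410000 mm^4
sigma = 37900000 * 93 / 30410000
sigma = 115.9 MPa

115.9


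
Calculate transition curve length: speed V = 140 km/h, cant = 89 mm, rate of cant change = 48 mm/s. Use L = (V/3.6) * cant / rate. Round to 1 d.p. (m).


Convert speed: V = 140 / 3.6 = 38.8889 m/s
L = 38.8889 * 89 / 48
L = 3461.1111 / 48
L = 72.1 m

72.1


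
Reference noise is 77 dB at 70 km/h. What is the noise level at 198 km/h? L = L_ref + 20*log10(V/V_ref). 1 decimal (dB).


V/V_ref = 198 / 70 = 2.828571
log10(2.828571) = 0.451567
20 * 0.451567 = 9.0313
L = 77 + 9.0313 = 86.0 dB

86.0


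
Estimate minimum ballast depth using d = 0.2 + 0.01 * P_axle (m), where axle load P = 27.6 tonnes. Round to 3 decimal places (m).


d = 0.2 + 0.01 * 27.6
d = 0.2 + 0.276
d = 0.476 m

0.476


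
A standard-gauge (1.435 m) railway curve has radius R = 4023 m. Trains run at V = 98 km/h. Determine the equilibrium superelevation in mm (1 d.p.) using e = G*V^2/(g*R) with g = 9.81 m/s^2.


Convert speed: V = 98 / 3.6 = 27.2222 m/s
Apply formula: e = 1.435 * 27.2222^2 / (9.81 * 4023)
e = 1.435 * 741.0494 / 39465.63
e = 0.026945 m = 26.9 mm

26.9


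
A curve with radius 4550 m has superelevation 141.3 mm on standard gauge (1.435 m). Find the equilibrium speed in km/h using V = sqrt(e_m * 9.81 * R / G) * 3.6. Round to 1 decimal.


Convert cant: e = 141.3 mm = 0.1413 m
V_ms = sqrt(0.1413 * 9.81 * 4550 / 1.435)
V_ms = sqrt(4395.119268) = 66.2957 m/s
V = 66.2957 * 3.6 = 238.7 km/h

238.7


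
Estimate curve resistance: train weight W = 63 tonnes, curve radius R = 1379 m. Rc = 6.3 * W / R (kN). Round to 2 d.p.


Rc = 6.3 * W / R
Rc = 6.3 * 63 / 1379
Rc = 396.9 / 1379
Rc = 0.29 kN

0.29


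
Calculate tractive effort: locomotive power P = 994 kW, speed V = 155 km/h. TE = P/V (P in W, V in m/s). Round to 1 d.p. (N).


Convert: P = 994 kW = 994000 W
V = 155 / 3.6 = 43.0556 m/s
TE = 994000 / 43.0556
TE = 23086.5 N

23086.5


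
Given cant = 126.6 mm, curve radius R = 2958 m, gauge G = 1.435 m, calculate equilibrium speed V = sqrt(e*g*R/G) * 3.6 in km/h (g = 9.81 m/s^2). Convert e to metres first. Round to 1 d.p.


Convert cant: e = 126.6 mm = 0.1266 m
V_ms = sqrt(0.1266 * 9.81 * 2958 / 1.435)
V_ms = sqrt(2560.053148) = 50.597 m/s
V = 50.597 * 3.6 = 182.1 km/h

182.1


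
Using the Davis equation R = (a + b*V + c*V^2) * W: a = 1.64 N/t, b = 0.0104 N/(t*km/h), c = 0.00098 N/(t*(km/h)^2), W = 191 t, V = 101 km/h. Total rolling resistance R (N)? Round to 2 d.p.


b*V = 0.0104 * 101 = 1.0504
c*V^2 = 0.00098 * 10201 = 9.99698
R_per_t = 1.64 + 1.0504 + 9.99698 = 12.68738 N/t
R_total = 12.68738 * 191 = 2423.29 N

2423.29


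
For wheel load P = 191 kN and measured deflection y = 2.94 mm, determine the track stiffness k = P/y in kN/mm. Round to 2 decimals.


Track stiffness k = P / y
k = 191 / 2.94
k = 64.97 kN/mm

64.97


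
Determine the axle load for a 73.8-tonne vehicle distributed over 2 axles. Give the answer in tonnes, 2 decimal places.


Load per axle = total weight / number of axles
Load = 73.8 / 2
Load = 36.90 tonnes

36.90


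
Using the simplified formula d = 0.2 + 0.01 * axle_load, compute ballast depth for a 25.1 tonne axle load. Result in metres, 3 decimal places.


d = 0.2 + 0.01 * 25.1
d = 0.2 + 0.251
d = 0.451 m

0.451


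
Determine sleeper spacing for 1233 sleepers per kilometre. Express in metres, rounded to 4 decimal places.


Spacing = 1000 m / number of sleepers
Spacing = 1000 / 1233
Spacing = 0.8110 m

0.8110


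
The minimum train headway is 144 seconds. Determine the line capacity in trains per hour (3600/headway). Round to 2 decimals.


Capacity = 3600 / headway
Capacity = 3600 / 144
Capacity = 25.00 trains/hour

25.00


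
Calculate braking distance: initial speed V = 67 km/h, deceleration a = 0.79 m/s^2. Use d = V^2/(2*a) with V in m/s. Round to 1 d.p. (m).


Convert speed: V = 67 / 3.6 = 18.6111 m/s
V^2 = 346.3735
d = 346.3735 / (2 * 0.79)
d = 346.3735 / 1.58
d = 219.2 m

219.2


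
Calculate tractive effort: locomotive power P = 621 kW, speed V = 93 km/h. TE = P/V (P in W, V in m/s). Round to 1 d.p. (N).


Convert: P = 621 kW = 621000 W
V = 93 / 3.6 = 25.8333 m/s
TE = 621000 / 25.8333
TE = 24038.7 N

24038.7


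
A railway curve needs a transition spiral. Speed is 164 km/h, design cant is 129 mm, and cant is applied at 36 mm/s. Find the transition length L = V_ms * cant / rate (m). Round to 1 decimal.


Convert speed: V = 164 / 3.6 = 45.5556 m/s
L = 45.5556 * 129 / 36
L = 5876.6667 / 36
L = 163.2 m

163.2


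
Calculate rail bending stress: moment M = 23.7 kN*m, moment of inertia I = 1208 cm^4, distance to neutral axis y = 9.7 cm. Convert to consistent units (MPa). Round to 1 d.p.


Convert units:
M = 23.7 kN*m = 23700000 N*mm
y = 9.7 cm = 97 mm
I = 1208 cm^4 = 12080000 mm^4
sigma = 23700000 * 97 / 12080000
sigma = 190.3 MPa

190.3


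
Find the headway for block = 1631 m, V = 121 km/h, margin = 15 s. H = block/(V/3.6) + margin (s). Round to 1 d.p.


V = 121 / 3.6 = 33.6111 m/s
Block traversal time = 1631 / 33.6111 = 48.5256 s
Headway = 48.5256 + 15
Headway = 63.5 s

63.5


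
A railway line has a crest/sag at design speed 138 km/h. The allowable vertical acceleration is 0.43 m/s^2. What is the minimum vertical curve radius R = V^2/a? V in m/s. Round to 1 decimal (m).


Convert speed: V = 138 / 3.6 = 38.3333 m/s
V^2 = 1469.4444 m^2/s^2
R_v = 1469.4444 / 0.43
R_v = 3417.3 m

3417.3


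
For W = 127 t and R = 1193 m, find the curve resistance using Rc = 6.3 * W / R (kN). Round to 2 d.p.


Rc = 6.3 * W / R
Rc = 6.3 * 127 / 1193
Rc = 800.1 / 1193
Rc = 0.67 kN

0.67


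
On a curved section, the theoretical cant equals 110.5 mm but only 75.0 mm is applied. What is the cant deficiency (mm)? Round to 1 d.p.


Cant deficiency = equilibrium cant - actual cant
CD = 110.5 - 75.0
CD = 35.5 mm

35.5


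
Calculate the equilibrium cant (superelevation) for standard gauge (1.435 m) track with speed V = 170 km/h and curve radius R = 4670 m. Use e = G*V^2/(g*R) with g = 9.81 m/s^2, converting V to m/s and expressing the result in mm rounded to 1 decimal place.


Convert speed: V = 170 / 3.6 = 47.2222 m/s
Apply formula: e = 1.435 * 47.2222^2 / (9.81 * 4670)
e = 1.435 * 2229.9383 / 45812.7
e = 0.069849 m = 69.8 mm

69.8


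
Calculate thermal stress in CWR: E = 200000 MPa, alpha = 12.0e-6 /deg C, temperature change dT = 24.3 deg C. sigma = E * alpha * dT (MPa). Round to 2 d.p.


sigma = E * alpha * dT
sigma = 200000 * 12.0e-6 * 24.3
sigma = 2.4 * 24.3
sigma = 58.32 MPa

58.32


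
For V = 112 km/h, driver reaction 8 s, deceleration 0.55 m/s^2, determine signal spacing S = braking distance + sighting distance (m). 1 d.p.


V = 112 / 3.6 = 31.1111 m/s
Braking distance = 31.1111^2 / (2*0.55) = 879.9102 m
Sighting distance = 31.1111 * 8 = 248.8889 m
S = 879.9102 + 248.8889 = 1128.8 m

1128.8


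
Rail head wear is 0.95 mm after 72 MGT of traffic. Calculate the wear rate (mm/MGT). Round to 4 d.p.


Wear rate = total wear / cumulative tonnage
Rate = 0.95 / 72
Rate = 0.0132 mm/MGT

0.0132


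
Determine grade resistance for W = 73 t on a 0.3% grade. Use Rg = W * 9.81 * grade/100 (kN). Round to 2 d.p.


Rg = W * 9.81 * grade / 100
Rg = 73 * 9.81 * 0.3 / 100
Rg = 716.13 * 0.003
Rg = 2.15 kN

2.15


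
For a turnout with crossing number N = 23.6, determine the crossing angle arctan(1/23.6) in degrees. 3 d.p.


1/N = 1/23.6 = 0.042373
angle = arctan(0.042373) = 0.042348 rad
angle = 0.042348 * 180/pi = 2.426 degrees

2.426


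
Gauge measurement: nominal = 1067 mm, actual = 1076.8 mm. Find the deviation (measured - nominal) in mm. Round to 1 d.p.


Deviation = measured - nominal
Deviation = 1076.8 - 1067
Deviation = 9.8 mm

9.8


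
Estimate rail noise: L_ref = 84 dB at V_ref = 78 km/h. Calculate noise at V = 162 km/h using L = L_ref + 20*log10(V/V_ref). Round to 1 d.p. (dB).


V/V_ref = 162 / 78 = 2.076923
log10(2.076923) = 0.31742
20 * 0.31742 = 6.3484
L = 84 + 6.3484 = 90.3 dB

90.3


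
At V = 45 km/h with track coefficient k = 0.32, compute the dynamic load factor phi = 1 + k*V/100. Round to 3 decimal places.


phi = 1 + k * V / 100
phi = 1 + 0.32 * 45 / 100
phi = 1 + 0.144
phi = 1.144

1.144


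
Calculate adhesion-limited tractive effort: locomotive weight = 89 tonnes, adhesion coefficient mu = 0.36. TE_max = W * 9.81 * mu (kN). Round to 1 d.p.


TE_max = W * g * mu
TE_max = 89 * 9.81 * 0.36
TE_max = 873.09 * 0.36
TE_max = 314.3 kN

314.3


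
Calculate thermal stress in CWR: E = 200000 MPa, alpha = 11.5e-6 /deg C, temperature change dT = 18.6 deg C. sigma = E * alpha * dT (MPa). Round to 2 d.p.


sigma = E * alpha * dT
sigma = 200000 * 11.5e-6 * 18.6
sigma = 2.3 * 18.6
sigma = 42.78 MPa

42.78


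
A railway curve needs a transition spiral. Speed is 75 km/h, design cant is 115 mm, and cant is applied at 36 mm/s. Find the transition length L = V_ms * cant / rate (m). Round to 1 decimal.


Convert speed: V = 75 / 3.6 = 20.8333 m/s
L = 20.8333 * 115 / 36
L = 2395.8333 / 36
L = 66.6 m

66.6


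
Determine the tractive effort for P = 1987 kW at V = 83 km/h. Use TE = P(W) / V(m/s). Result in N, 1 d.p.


Convert: P = 1987 kW = 1987000 W
V = 83 / 3.6 = 23.0556 m/s
TE = 1987000 / 23.0556
TE = 86183.1 N

86183.1


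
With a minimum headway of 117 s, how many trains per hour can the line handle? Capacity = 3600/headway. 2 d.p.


Capacity = 3600 / headway
Capacity = 3600 / 117
Capacity = 30.77 trains/hour

30.77


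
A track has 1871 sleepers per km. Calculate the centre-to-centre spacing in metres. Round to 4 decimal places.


Spacing = 1000 m / number of sleepers
Spacing = 1000 / 1871
Spacing = 0.5345 m

0.5345


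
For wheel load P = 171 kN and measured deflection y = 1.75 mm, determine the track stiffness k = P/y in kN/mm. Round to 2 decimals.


Track stiffness k = P / y
k = 171 / 1.75
k = 97.71 kN/mm

97.71


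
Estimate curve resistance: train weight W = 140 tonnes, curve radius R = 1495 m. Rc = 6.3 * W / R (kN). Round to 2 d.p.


Rc = 6.3 * W / R
Rc = 6.3 * 140 / 1495
Rc = 882.0 / 1495
Rc = 0.59 kN

0.59


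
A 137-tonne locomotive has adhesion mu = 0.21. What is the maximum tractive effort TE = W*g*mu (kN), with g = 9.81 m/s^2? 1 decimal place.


TE_max = W * g * mu
TE_max = 137 * 9.81 * 0.21
TE_max = 1343.97 * 0.21
TE_max = 282.2 kN

282.2


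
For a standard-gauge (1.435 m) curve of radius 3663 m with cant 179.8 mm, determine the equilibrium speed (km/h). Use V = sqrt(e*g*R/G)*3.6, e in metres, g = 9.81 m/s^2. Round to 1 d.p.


Convert cant: e = 179.8 mm = 0.1798 m
V_ms = sqrt(0.1798 * 9.81 * 3663 / 1.435)
V_ms = sqrt(4502.396233) = 67.0999 m/s
V = 67.0999 * 3.6 = 241.6 km/h

241.6


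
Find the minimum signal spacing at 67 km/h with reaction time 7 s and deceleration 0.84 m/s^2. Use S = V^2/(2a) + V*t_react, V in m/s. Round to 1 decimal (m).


V = 67 / 3.6 = 18.6111 m/s
Braking distance = 18.6111^2 / (2*0.84) = 206.1747 m
Sighting distance = 18.6111 * 7 = 130.2778 m
S = 206.1747 + 130.2778 = 336.5 m

336.5


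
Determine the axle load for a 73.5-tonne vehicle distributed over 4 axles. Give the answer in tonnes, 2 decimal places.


Load per axle = total weight / number of axles
Load = 73.5 / 4
Load = 18.38 tonnes

18.38


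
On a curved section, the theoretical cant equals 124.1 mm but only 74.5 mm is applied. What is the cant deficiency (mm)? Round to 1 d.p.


Cant deficiency = equilibrium cant - actual cant
CD = 124.1 - 74.5
CD = 49.6 mm

49.6


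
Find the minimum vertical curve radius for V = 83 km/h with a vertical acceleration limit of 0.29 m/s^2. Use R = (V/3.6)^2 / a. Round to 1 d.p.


Convert speed: V = 83 / 3.6 = 23.0556 m/s
V^2 = 531.5586 m^2/s^2
R_v = 531.5586 / 0.29
R_v = 1833.0 m

1833.0


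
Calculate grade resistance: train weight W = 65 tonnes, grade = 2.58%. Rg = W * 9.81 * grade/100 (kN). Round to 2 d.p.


Rg = W * 9.81 * grade / 100
Rg = 65 * 9.81 * 2.58 / 100
Rg = 637.65 * 0.0258
Rg = 16.45 kN

16.45


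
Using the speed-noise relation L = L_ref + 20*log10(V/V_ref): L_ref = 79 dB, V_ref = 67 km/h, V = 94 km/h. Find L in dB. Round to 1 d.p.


V/V_ref = 94 / 67 = 1.402985
log10(1.402985) = 0.147053
20 * 0.147053 = 2.9411
L = 79 + 2.9411 = 81.9 dB

81.9


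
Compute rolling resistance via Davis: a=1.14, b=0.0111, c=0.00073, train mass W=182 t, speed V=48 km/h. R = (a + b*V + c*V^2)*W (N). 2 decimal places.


b*V = 0.0111 * 48 = 0.5328
c*V^2 = 0.00073 * 2304 = 1.68192
R_per_t = 1.14 + 0.5328 + 1.68192 = 3.35472 N/t
R_total = 3.35472 * 182 = 610.56 N

610.56


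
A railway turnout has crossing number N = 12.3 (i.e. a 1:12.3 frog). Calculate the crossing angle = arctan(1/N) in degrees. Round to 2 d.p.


1/N = 1/12.3 = 0.081301
angle = arctan(0.081301) = 0.081122 rad
angle = 0.081122 * 180/pi = 4.65 degrees

4.65


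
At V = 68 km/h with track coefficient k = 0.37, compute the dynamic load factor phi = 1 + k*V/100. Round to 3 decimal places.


phi = 1 + k * V / 100
phi = 1 + 0.37 * 68 / 100
phi = 1 + 0.2516
phi = 1.252

1.252


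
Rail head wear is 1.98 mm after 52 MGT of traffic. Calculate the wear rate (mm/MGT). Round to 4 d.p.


Wear rate = total wear / cumulative tonnage
Rate = 1.98 / 52
Rate = 0.0381 mm/MGT

0.0381


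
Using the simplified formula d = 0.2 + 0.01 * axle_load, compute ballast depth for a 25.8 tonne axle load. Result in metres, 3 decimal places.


d = 0.2 + 0.01 * 25.8
d = 0.2 + 0.258
d = 0.458 m

0.458


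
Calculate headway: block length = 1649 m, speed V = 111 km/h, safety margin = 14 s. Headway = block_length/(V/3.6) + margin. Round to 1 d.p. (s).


V = 111 / 3.6 = 30.8333 m/s
Block traversal time = 1649 / 30.8333 = 53.4811 s
Headway = 53.4811 + 14
Headway = 67.5 s

67.5


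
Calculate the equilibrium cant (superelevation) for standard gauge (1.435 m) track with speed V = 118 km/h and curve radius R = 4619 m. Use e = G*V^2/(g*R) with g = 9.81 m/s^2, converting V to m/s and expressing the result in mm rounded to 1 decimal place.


Convert speed: V = 118 / 3.6 = 32.7778 m/s
Apply formula: e = 1.435 * 32.7778^2 / (9.81 * 4619)
e = 1.435 * 1074.3827 / 45312.39
e = 0.034025 m = 34.0 mm

34.0


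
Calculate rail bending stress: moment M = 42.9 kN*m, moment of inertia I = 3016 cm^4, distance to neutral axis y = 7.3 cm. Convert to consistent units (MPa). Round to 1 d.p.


Convert units:
M = 42.9 kN*m = 42900000 N*mm
y = 7.3 cm = 73 mm
I = 3016 cm^4 = 30160000 mm^4
sigma = 42900000 * 73 / 30160000
sigma = 103.8 MPa

103.8
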